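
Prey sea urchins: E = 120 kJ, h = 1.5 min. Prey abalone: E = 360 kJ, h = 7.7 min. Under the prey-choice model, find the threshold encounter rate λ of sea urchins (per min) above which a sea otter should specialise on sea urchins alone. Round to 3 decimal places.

Drop abalone once their profitability E₂/h₂ falls below the rate achievable on sea urchins alone: E₂/h₂ = λE₁/(1 + λh₁).
Solve for λ: λE₁h₂ = E₂(1 + λh₁) → λ(E₁h₂ − E₂h₁) = E₂ → λ = E₂/(E₁h₂ − E₂h₁).
λ = 360/(120×7.7 − 360×1.5) = 360/384 = 0.9375 per min.

0.938 per min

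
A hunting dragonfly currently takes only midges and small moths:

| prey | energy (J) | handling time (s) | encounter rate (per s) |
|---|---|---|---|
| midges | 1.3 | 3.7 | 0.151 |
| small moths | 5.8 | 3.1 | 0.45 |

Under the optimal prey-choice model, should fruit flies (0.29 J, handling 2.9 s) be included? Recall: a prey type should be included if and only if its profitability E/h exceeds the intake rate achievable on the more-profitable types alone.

Current rate: (0.151×1.3 + 0.45×5.8)/(1 + 0.151×3.7 + 0.45×3.1) = 0.9501 J/s.
Profitability of fruit flies: 0.29/2.9 = 0.1 J/s.
0.1 < 0.9501, so adding fruit flies would lower the average — exclude it.

No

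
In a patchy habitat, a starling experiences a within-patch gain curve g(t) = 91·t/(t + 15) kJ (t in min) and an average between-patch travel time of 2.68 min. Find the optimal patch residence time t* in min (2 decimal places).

By the marginal value theorem, leave when the instantaneous gain rate g'(t) equals the habitat-wide average g(t)/(T + t).
g'(t) = 91·15/(t + 15)². Setting 91·15/(t+15)² = 91t/[(t+15)(2.68+t)] gives 15(2.68+t) = t(t+15), so t² = 15×2.68 = 40.2.
t* = √40.2 = 6.34 min.

6.34 min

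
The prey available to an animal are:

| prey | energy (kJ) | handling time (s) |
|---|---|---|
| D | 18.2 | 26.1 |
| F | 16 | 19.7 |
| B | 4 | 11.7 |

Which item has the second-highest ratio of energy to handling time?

D

In descending order of E/h:
F: 16/19.7 = 0.812 kJ/s
D: 18.2/26.1 = 0.697 kJ/s
B: 4/11.7 = 0.342 kJ/s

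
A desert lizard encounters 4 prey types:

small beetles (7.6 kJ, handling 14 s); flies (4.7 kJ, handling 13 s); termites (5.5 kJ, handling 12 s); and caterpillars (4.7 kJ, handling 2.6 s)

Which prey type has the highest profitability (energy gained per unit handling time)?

caterpillars

In descending order of E/h:
caterpillars: 4.7/2.6 = 1.81 kJ/s
small beetles: 7.6/14 = 0.543 kJ/s
termites: 5.5/12 = 0.458 kJ/s
flies: 4.7/13 = 0.362 kJ/s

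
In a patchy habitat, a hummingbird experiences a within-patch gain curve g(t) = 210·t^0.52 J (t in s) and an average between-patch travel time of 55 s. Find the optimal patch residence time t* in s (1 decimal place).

59.6 s

By the marginal value theorem, leave when the instantaneous gain rate g'(t) equals the habitat-wide average g(t)/(T + t).
g'(t) = 0.52·210·t^-0.48. Setting 0.52·210·t^-0.48 = 210·t^0.52/(55+t) gives 0.52(55+t) = t, so 0.48·t = 0.52×55.
t* = 0.52×55/0.48 = 59.58 s.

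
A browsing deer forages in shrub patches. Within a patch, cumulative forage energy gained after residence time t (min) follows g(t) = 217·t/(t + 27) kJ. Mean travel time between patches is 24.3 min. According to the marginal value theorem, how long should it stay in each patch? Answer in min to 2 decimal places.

By the marginal value theorem, leave when the instantaneous gain rate g'(t) equals the habitat-wide average g(t)/(T + t).
g'(t) = 217·27/(t + 27)². Setting 217·27/(t+27)² = 217t/[(t+27)(24.3+t)] gives 27(24.3+t) = t(t+27), so t² = 27×24.3 = 656.1.
t* = √656.1 = 25.61 min.

25.61 min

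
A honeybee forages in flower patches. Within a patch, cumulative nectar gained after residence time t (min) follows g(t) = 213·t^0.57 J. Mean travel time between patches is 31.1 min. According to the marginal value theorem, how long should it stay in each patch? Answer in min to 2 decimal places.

By the marginal value theorem, leave when the instantaneous gain rate g'(t) equals the habitat-wide average g(t)/(T + t).
g'(t) = 0.57·213·t^-0.43. Setting 0.57·213·t^-0.43 = 213·t^0.57/(31.1+t) gives 0.57(31.1+t) = t, so 0.43·t = 0.57×31.1.
t* = 0.57×31.1/0.43 = 41.23 min.

41.23 min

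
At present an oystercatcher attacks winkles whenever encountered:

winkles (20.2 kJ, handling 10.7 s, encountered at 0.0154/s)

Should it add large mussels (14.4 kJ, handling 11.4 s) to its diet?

Current rate: (0.0154×20.2)/(1 + 0.0154×10.7) = 0.2671 kJ/s.
Profitability of large mussels: 14.4/11.4 = 1.263 kJ/s.
1.263 > 0.2671, so adding large mussels raises the average — include it.

Yes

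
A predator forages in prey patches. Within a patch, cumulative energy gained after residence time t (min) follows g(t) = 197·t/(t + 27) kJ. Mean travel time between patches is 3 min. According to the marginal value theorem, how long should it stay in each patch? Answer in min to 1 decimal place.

9.0 min

By the marginal value theorem, leave when the instantaneous gain rate g'(t) equals the habitat-wide average g(t)/(T + t).
g'(t) = 197·27/(t + 27)². Setting 197·27/(t+27)² = 197t/[(t+27)(3+t)] gives 27(3+t) = t(t+27), so t² = 27×3 = 81.
t* = √81 = 9 min.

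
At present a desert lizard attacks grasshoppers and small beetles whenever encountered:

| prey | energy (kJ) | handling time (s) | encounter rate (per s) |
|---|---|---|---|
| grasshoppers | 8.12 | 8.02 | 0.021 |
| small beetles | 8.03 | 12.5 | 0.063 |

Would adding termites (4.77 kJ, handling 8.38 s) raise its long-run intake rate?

Yes

Current rate: (0.021×8.12 + 0.063×8.03)/(1 + 0.021×8.02 + 0.063×12.5) = 0.3458 kJ/s.
Profitability of termites: 4.77/8.38 = 0.5692 kJ/s.
0.5692 > 0.3458, so adding termites raises the average — include it.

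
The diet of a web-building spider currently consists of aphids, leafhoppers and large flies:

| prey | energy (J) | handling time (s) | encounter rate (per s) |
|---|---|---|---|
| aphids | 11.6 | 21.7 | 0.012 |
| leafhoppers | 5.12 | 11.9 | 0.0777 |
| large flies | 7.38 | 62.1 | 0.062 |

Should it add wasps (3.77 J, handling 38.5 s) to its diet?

No

Current rate: (0.012×11.6 + 0.0777×5.12 + 0.062×7.38)/(1 + 0.012×21.7 + 0.0777×11.9 + 0.062×62.1) = 0.1648 J/s.
Profitability of wasps: 3.77/38.5 = 0.09792 J/s.
0.09792 < 0.1648, so adding wasps would lower the average — exclude it.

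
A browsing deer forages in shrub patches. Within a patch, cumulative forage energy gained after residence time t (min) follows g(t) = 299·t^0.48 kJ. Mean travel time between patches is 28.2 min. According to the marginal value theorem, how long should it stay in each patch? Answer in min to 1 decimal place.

By the marginal value theorem, leave when the instantaneous gain rate g'(t) equals the habitat-wide average g(t)/(T + t).
g'(t) = 0.48·299·t^-0.52. Setting 0.48·299·t^-0.52 = 299·t^0.48/(28.2+t) gives 0.48(28.2+t) = t, so 0.52·t = 0.48×28.2.
t* = 0.48×28.2/0.52 = 26.03 min.

26.0 min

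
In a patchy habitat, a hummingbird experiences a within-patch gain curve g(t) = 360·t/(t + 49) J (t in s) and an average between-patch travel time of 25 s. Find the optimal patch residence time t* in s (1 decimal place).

35.0 s

Optimal t* satisfies g'(t*) = g(t*)/(T + t*).
g'(t) = 360·49/(t + 49)². Setting 360·49/(t+49)² = 360t/[(t+49)(25+t)] gives 49(25+t) = t(t+49), so t² = 49×25 = 1225.
t* = √1225 = 35 s.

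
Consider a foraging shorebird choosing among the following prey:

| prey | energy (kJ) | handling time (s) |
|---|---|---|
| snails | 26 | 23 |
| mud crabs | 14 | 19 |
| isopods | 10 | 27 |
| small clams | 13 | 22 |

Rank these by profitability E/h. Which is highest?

snails

In descending order of E/h:
snails: 26/23 = 1.13 kJ/s
mud crabs: 14/19 = 0.737 kJ/s
small clams: 13/22 = 0.591 kJ/s
isopods: 10/27 = 0.37 kJ/s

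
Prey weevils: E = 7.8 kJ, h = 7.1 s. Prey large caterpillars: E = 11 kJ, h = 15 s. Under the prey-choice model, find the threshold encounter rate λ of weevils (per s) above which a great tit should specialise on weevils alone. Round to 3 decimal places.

0.283 per s

The zero-one rule: include large caterpillars iff E₂/h₂ > λE₁/(1+λh₁). Equality gives the switch point.
λE₁h₂ = E₂ + λE₂h₁ ⇒ λ = E₂/(E₁h₂ − E₂h₁) = 11/(117 − 78.1) = 0.2828 per s.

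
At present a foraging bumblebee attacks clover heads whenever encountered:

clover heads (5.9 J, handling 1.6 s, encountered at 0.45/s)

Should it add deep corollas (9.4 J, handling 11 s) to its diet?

Current rate: (0.45×5.9)/(1 + 0.45×1.6) = 1.544 J/s.
deep corollas: E/h = 9.4/11 = 0.8545 J/s.
Since 0.8545 < R, time spent handling deep corollas is better spent searching.

No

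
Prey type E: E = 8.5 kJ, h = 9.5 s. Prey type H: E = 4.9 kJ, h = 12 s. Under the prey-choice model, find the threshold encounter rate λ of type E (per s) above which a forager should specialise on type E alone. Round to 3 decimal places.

At the threshold, the rate on type E alone equals the profitability of type H: λ·8.5/(1 + λ·9.5) = 4.9/12 = 0.4083.
Rearranging, λ(8.5 − 0.4083×9.5) = 0.4083, so λ = 0.4083/4.621 = 0.08837 per s.

0.088 per s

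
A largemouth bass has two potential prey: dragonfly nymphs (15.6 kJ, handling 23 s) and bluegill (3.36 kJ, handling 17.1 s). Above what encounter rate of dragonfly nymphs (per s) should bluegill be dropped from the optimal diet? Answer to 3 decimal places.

0.018 per s

Drop bluegill once their profitability E₂/h₂ falls below the rate achievable on dragonfly nymphs alone: E₂/h₂ = λE₁/(1 + λh₁).
Solve for λ: λE₁h₂ = E₂(1 + λh₁) → λ(E₁h₂ − E₂h₁) = E₂ → λ = E₂/(E₁h₂ − E₂h₁).
λ = 3.36/(15.6×17.1 − 3.36×23) = 3.36/189.5 = 0.01773 per s.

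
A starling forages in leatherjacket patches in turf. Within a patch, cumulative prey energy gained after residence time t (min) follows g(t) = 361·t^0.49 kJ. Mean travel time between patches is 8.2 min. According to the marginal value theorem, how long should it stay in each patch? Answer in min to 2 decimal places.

7.88 min

By the marginal value theorem, leave when the instantaneous gain rate g'(t) equals the habitat-wide average g(t)/(T + t).
g'(t) = 0.49·361·t^-0.51. Setting 0.49·361·t^-0.51 = 361·t^0.49/(8.2+t) gives 0.49(8.2+t) = t, so 0.51·t = 0.49×8.2.
t* = 0.49×8.2/0.51 = 7.878 min.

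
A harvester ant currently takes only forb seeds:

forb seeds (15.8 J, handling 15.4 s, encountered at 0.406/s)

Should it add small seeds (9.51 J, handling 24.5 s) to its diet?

Intake rate on the current diet: R = (0.406×15.8) / (1 + 0.406×15.4) = 6.415/7.252 = 0.8845 J/s.
small seeds: E/h = 9.51/24.5 = 0.3882 J/s.
Since 0.3882 < R, time spent handling small seeds is better spent searching.

No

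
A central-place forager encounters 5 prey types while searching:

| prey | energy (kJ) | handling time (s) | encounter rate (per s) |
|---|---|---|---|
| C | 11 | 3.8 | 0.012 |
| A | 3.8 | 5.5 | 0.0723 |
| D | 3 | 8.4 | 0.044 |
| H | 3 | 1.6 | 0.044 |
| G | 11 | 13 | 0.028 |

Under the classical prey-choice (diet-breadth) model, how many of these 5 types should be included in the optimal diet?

Profitabilities (E/h, kJ/s): C 2.89, H 1.88, G 0.846, A 0.691, D 0.357. Add prey in this order while the next type's profitability exceeds the intake rate on those already taken.
Rate on top 1: 0.1262. H: 1.88 > 0.1262 → include.
Rate on top 2: 0.2366. G: 0.846 > 0.2366 → include.
Rate on top 3: 0.3865. A: 0.691 > 0.3865 → include.
Rate on top 4: 0.451. D: 0.357 < 0.451 → exclude; stop.
Optimal diet: C, H, G, A — 4 of 5 types.

4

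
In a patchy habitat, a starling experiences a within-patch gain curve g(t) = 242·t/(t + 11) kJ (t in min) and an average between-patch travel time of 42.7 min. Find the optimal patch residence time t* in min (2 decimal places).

Optimal t* satisfies g'(t*) = g(t*)/(T + t*).
g'(t) = 242·11/(t + 11)². Setting 242·11/(t+11)² = 242t/[(t+11)(42.7+t)] gives 11(42.7+t) = t(t+11), so t² = 11×42.7 = 469.7.
t* = √469.7 = 21.67 min.

21.67 min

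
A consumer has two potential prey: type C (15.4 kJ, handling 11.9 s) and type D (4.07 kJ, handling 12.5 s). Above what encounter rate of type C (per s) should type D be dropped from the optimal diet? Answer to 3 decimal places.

0.028 per s

Drop type D once their profitability E₂/h₂ falls below the rate achievable on type C alone: E₂/h₂ = λE₁/(1 + λh₁).
Solve for λ: λE₁h₂ = E₂(1 + λh₁) → λ(E₁h₂ − E₂h₁) = E₂ → λ = E₂/(E₁h₂ − E₂h₁).
λ = 4.07/(15.4×12.5 − 4.07×11.9) = 4.07/144.1 = 0.02825 per s.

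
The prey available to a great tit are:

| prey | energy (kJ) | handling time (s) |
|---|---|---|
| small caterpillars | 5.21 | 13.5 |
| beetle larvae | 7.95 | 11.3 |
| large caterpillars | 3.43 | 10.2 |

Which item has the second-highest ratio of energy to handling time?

Profitability E/h (kJ/s): small caterpillars = 5.21/13.5 = 0.386, beetle larvae = 7.95/11.3 = 0.704, large caterpillars = 3.43/10.2 = 0.336.
Ranked: beetle larvae > small caterpillars > large caterpillars.

small caterpillars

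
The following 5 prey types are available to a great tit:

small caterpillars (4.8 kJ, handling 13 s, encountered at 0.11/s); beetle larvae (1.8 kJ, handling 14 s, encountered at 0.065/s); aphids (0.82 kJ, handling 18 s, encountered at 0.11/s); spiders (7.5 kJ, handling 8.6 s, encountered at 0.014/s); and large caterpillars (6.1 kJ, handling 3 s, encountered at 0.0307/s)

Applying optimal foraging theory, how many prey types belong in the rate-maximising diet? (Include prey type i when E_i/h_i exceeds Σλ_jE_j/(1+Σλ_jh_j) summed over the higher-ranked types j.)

3

Rank by E/h (kJ/s): large caterpillars 2.03, spiders 0.872, small caterpillars 0.369, beetle larvae 0.129, aphids 0.0456. Include each in turn until the next type's E/h falls below the running intake rate.
Rate on top 1: 0.1715. spiders: 0.872 > 0.1715 → include.
Rate on top 2: 0.241. small caterpillars: 0.369 > 0.241 → include.
Rate on top 3: 0.3104. beetle larvae: 0.129 < 0.3104 → exclude; stop.
Optimal diet: large caterpillars, spiders, small caterpillars — 3 of 5 types.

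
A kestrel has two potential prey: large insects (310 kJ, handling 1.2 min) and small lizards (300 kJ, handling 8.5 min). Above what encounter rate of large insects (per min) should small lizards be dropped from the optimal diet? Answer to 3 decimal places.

Drop small lizards once their profitability E₂/h₂ falls below the rate achievable on large insects alone: E₂/h₂ = λE₁/(1 + λh₁).
Solve for λ: λE₁h₂ = E₂(1 + λh₁) → λ(E₁h₂ − E₂h₁) = E₂ → λ = E₂/(E₁h₂ − E₂h₁).
λ = 300/(310×8.5 − 300×1.2) = 300/2275 = 0.1319 per min.

0.132 per min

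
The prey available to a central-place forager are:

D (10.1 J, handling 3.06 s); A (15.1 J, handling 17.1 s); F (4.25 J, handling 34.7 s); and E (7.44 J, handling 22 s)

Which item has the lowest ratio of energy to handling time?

F

Profitability E/h (J/s): D = 10.1/3.06 = 3.3, A = 15.1/17.1 = 0.883, F = 4.25/34.7 = 0.122, E = 7.44/22 = 0.338.
Ranked: D > A > E > F.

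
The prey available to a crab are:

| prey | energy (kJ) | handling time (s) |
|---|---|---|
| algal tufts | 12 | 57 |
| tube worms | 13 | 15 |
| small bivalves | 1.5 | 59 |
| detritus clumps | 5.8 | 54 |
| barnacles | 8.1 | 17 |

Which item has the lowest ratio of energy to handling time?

In descending order of E/h:
tube worms: 13/15 = 0.867 kJ/s
barnacles: 8.1/17 = 0.476 kJ/s
algal tufts: 12/57 = 0.211 kJ/s
detritus clumps: 5.8/54 = 0.107 kJ/s
small bivalves: 1.5/59 = 0.0254 kJ/s

small bivalves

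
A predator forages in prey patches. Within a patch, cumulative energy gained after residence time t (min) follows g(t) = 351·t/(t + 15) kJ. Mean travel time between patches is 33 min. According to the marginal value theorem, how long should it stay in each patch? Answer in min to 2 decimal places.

22.25 min

Maximise g(t)/(T+t): set derivative to zero → g'(t)(T+t) = g(t).
g'(t) = 351·15/(t + 15)². Setting 351·15/(t+15)² = 351t/[(t+15)(33+t)] gives 15(33+t) = t(t+15), so t² = 15×33 = 495.
t* = √495 = 22.25 min.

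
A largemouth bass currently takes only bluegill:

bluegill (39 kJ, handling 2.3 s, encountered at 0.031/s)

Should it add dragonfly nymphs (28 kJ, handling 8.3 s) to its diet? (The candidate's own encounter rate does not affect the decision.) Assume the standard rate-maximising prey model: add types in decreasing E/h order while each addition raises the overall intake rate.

On bluegill alone, R = ΣλE/(1+Σλh) = 1.209/1.071 = 1.129 kJ/s.
Profitability of dragonfly nymphs: 28/8.3 = 3.373 kJ/s.
3.373 > 1.129, so adding dragonfly nymphs raises the average — include it.

Yes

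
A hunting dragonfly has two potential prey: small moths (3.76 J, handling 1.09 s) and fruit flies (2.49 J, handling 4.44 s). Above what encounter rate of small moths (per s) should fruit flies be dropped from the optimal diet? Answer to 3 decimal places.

0.178 per s

Drop fruit flies once their profitability E₂/h₂ falls below the rate achievable on small moths alone: E₂/h₂ = λE₁/(1 + λh₁).
Solve for λ: λE₁h₂ = E₂(1 + λh₁) → λ(E₁h₂ − E₂h₁) = E₂ → λ = E₂/(E₁h₂ − E₂h₁).
λ = 2.49/(3.76×4.44 − 2.49×1.09) = 2.49/13.98 = 0.1781 per s.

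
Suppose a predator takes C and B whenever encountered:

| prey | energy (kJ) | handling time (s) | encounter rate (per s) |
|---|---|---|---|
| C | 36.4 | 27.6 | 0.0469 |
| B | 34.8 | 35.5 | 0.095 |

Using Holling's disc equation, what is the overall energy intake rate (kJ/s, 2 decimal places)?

0.88 kJ/s

Energy encountered per unit search time: 0.0469×36.4 + 0.095×34.8 = 5.013 kJ/s.
Handling time per unit search time: 0.0469×27.6 + 0.095×35.5 = 4.667.
Rate = 5.013/(1 + 4.667) = 0.8846 kJ/s.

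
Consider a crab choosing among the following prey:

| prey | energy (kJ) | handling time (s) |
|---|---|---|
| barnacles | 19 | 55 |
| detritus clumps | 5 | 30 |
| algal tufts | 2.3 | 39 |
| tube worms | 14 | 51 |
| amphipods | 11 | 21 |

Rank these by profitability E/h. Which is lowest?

Profitability E/h (kJ/s): barnacles = 19/55 = 0.345, detritus clumps = 5/30 = 0.167, algal tufts = 2.3/39 = 0.059, tube worms = 14/51 = 0.275, amphipods = 11/21 = 0.524.
Ranked: amphipods > barnacles > tube worms > detritus clumps > algal tufts.

algal tufts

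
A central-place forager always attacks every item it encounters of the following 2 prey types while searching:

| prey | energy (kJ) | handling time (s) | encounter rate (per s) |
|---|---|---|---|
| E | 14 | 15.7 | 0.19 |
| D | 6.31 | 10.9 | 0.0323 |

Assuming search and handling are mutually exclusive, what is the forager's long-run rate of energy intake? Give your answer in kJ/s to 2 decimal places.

0.66 kJ/s

R = (0.19×14 + 0.0323×6.31) / (1 + 0.19×15.7 + 0.0323×10.9) = 2.864/4.335 = 0.6606 kJ/s.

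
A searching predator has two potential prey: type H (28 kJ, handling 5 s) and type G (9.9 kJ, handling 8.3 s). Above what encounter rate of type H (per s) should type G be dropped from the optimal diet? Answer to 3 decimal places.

0.054 per s

The zero-one rule: include type G iff E₂/h₂ > λE₁/(1+λh₁). Equality gives the switch point.
λE₁h₂ = E₂ + λE₂h₁ ⇒ λ = E₂/(E₁h₂ − E₂h₁) = 9.9/(232.4 − 49.5) = 0.05413 per s.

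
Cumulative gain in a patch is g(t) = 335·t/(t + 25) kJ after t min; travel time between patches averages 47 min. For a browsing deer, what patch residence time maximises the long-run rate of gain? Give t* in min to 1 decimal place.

34.3 min

By the marginal value theorem, leave when the instantaneous gain rate g'(t) equals the habitat-wide average g(t)/(T + t).
g'(t) = 335·25/(t + 25)². Setting 335·25/(t+25)² = 335t/[(t+25)(47+t)] gives 25(47+t) = t(t+25), so t² = 25×47 = 1175.
t* = √1175 = 34.28 min.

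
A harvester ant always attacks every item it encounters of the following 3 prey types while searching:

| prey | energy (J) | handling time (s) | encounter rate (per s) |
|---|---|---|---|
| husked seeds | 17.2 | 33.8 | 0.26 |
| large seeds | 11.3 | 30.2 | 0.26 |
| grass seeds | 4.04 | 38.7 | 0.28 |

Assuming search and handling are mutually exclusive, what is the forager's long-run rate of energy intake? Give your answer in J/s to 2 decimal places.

0.30 J/s

R = Σλ_iE_i / (1 + Σλ_ih_i)
Numerator: 0.26×17.2 + 0.26×11.3 + 0.28×4.04 = 8.541
Denominator: 1 + 0.26×33.8 + 0.26×30.2 + 0.28×38.7 = 28.48
R = 8.541/28.48 = 0.2999 J/s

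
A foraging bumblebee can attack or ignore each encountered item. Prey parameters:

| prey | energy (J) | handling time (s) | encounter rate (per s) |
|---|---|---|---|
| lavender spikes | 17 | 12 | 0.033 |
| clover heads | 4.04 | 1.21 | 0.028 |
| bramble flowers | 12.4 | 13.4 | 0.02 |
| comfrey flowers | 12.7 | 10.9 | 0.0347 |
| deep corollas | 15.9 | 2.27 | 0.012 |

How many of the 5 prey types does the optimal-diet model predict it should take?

E/h in descending order: deep corollas 7, clover heads 3.34, lavender spikes 1.42, comfrey flowers 1.17, bramble flowers 0.925 J/s. The optimal diet is the largest prefix of this list for which every included type satisfies E_i/h_i > R on the types above it.
Rate on top 1: 0.1857. clover heads: 3.34 > 0.1857 → include.
Rate on top 2: 0.2864. lavender spikes: 1.42 > 0.2864 → include.
Rate on top 3: 0.5936. comfrey flowers: 1.17 > 0.5936 → include.
Rate on top 4: 0.7114. bramble flowers: 0.925 > 0.7114 → include.
Optimal diet: deep corollas, clover heads, lavender spikes, comfrey flowers, bramble flowers — 5 of 5 types.

5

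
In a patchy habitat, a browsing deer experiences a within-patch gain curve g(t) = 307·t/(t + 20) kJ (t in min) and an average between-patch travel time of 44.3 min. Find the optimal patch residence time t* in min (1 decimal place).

By the marginal value theorem, leave when the instantaneous gain rate g'(t) equals the habitat-wide average g(t)/(T + t).
g'(t) = 307·20/(t + 20)². Setting 307·20/(t+20)² = 307t/[(t+20)(44.3+t)] gives 20(44.3+t) = t(t+20), so t² = 20×44.3 = 886.
t* = √886 = 29.77 min.

29.8 min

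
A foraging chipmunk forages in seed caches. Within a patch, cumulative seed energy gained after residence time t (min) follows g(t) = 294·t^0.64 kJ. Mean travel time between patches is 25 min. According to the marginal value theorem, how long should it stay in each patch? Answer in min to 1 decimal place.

44.4 min

Optimal t* satisfies g'(t*) = g(t*)/(T + t*).
g'(t) = 0.64·294·t^-0.36. Setting 0.64·294·t^-0.36 = 294·t^0.64/(25+t) gives 0.64(25+t) = t, so 0.36·t = 0.64×25.
t* = 0.64×25/0.36 = 44.44 min.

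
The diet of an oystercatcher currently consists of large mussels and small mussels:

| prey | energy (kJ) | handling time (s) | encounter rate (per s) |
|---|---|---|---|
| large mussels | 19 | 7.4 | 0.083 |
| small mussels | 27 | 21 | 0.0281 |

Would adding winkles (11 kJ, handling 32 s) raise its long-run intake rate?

No

Current rate: (0.083×19 + 0.0281×27)/(1 + 0.083×7.4 + 0.0281×21) = 1.06 kJ/s.
Profitability of winkles: 11/32 = 0.3438 kJ/s.
Since 0.3438 < R, time spent handling winkles is better spent searching.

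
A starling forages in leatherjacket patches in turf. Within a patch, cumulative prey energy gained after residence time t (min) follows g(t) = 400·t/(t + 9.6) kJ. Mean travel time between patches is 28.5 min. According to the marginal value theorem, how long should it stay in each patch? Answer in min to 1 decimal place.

16.5 min

By the marginal value theorem, leave when the instantaneous gain rate g'(t) equals the habitat-wide average g(t)/(T + t).
g'(t) = 400·9.6/(t + 9.6)². Setting 400·9.6/(t+9.6)² = 400t/[(t+9.6)(28.5+t)] gives 9.6(28.5+t) = t(t+9.6), so t² = 9.6×28.5 = 273.6.
t* = √273.6 = 16.54 min.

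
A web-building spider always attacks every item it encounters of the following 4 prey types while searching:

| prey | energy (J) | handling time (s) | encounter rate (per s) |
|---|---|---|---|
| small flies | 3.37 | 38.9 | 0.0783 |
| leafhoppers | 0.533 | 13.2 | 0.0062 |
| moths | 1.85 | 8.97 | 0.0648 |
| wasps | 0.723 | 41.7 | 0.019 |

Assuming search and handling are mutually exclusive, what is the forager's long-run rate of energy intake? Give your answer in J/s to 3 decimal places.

R = Σλ_iE_i / (1 + Σλ_ih_i)
Numerator: 0.0783×3.37 + 0.0062×0.533 + 0.0648×1.85 + 0.019×0.723 = 0.4008
Denominator: 1 + 0.0783×38.9 + 0.0062×13.2 + 0.0648×8.97 + 0.019×41.7 = 5.501
R = 0.4008/5.501 = 0.07285 J/s

0.073 J/s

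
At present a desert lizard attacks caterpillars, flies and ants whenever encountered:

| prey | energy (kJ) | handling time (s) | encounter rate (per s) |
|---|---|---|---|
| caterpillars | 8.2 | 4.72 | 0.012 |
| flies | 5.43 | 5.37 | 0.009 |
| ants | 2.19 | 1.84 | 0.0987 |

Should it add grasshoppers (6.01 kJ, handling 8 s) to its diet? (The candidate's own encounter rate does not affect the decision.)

Yes

Current rate: (0.012×8.2 + 0.009×5.43 + 0.0987×2.19)/(1 + 0.012×4.72 + 0.009×5.37 + 0.0987×1.84) = 0.2825 kJ/s.
grasshoppers: E/h = 6.01/8 = 0.7512 kJ/s.
0.7512 > 0.2825, so adding grasshoppers raises the average — include it.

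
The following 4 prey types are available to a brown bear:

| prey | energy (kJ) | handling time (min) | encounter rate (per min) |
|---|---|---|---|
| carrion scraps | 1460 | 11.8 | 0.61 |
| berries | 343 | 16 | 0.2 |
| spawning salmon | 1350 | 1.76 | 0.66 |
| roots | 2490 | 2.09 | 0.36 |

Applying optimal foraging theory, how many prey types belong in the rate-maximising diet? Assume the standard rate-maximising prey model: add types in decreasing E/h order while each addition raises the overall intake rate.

E/h in descending order: roots 1.19e+03, spawning salmon 767, carrion scraps 124, berries 21.4 kJ/min. The optimal diet is the largest prefix of this list for which every included type satisfies E_i/h_i > R on the types above it.
Rate on top 1: 511.5. spawning salmon: 767 > 511.5 → include.
Rate on top 2: 613.4. carrion scraps: 124 < 613.4 → exclude; stop.
Optimal diet: roots, spawning salmon — 2 of 4 types.

2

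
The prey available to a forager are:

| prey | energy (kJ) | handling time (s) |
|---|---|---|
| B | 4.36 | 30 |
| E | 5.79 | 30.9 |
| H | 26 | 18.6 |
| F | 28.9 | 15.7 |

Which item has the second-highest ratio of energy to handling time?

H

Profitability E/h (kJ/s): B = 4.36/30 = 0.145, E = 5.79/30.9 = 0.187, H = 26/18.6 = 1.4, F = 28.9/15.7 = 1.84.
Ranked: F > H > E > B.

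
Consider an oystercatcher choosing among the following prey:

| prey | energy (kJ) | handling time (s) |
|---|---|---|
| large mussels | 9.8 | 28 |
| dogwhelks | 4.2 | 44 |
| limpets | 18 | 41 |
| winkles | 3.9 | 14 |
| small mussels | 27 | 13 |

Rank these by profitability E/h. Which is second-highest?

Profitability E/h (kJ/s): large mussels = 9.8/28 = 0.35, dogwhelks = 4.2/44 = 0.0955, limpets = 18/41 = 0.439, winkles = 3.9/14 = 0.279, small mussels = 27/13 = 2.08.
Ranked: small mussels > limpets > large mussels > winkles > dogwhelks.

limpets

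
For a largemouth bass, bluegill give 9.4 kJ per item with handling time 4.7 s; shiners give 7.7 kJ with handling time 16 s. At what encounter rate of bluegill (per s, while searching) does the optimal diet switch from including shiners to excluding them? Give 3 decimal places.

At the threshold, the rate on bluegill alone equals the profitability of shiners: λ·9.4/(1 + λ·4.7) = 7.7/16 = 0.4813.
Rearranging, λ(9.4 − 0.4813×4.7) = 0.4813, so λ = 0.4813/7.138 = 0.06742 per s.

0.067 per s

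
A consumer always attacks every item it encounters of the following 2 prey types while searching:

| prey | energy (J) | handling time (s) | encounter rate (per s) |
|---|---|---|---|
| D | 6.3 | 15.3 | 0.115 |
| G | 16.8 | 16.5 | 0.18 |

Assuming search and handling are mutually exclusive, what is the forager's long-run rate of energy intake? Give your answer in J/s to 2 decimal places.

Energy encountered per unit search time: 0.115×6.3 + 0.18×16.8 = 3.748 J/s.
Handling time per unit search time: 0.115×15.3 + 0.18×16.5 = 4.729.
Rate = 3.748/(1 + 4.729) = 0.6542 J/s.

0.65 J/s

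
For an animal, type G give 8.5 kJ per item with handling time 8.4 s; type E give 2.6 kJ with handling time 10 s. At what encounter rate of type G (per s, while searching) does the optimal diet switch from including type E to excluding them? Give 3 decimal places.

Drop type E once their profitability E₂/h₂ falls below the rate achievable on type G alone: E₂/h₂ = λE₁/(1 + λh₁).
Solve for λ: λE₁h₂ = E₂(1 + λh₁) → λ(E₁h₂ − E₂h₁) = E₂ → λ = E₂/(E₁h₂ − E₂h₁).
λ = 2.6/(8.5×10 − 2.6×8.4) = 2.6/63.16 = 0.04117 per s.

0.041 per s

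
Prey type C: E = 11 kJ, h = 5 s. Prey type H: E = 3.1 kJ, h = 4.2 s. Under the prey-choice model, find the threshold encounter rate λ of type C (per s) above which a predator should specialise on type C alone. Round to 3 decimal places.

0.101 per s

Drop type H once their profitability E₂/h₂ falls below the rate achievable on type C alone: E₂/h₂ = λE₁/(1 + λh₁).
Solve for λ: λE₁h₂ = E₂(1 + λh₁) → λ(E₁h₂ − E₂h₁) = E₂ → λ = E₂/(E₁h₂ − E₂h₁).
λ = 3.1/(11×4.2 − 3.1×5) = 3.1/30.7 = 0.101 per s.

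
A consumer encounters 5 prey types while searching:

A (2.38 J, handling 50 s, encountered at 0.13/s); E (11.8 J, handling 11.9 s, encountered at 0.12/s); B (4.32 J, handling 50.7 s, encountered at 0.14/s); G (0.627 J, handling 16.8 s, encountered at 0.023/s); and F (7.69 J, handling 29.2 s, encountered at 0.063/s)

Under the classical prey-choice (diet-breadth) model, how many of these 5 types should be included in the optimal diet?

Rank by E/h (J/s): E 0.992, F 0.263, B 0.0852, A 0.0476, G 0.0373. Include each in turn until the next type's E/h falls below the running intake rate.
Rate on top 1: 0.5832. F: 0.263 < 0.5832 → exclude; stop.
Optimal diet: E — 1 of 5 types.

1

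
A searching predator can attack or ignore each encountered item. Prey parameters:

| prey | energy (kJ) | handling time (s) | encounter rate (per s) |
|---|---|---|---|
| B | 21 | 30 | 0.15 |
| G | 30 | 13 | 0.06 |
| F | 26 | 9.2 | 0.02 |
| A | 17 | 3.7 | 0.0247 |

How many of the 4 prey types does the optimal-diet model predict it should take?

3

E/h in descending order: A 4.59, F 2.83, G 2.31, B 0.7 kJ/s. The optimal diet is the largest prefix of this list for which every included type satisfies E_i/h_i > R on the types above it.
Rate on top 1: 0.3847. F: 2.83 > 0.3847 → include.
Rate on top 2: 0.737. G: 2.31 > 0.737 → include.
Rate on top 3: 1.333. B: 0.7 < 1.333 → exclude; stop.
Optimal diet: A, F, G — 3 of 4 types.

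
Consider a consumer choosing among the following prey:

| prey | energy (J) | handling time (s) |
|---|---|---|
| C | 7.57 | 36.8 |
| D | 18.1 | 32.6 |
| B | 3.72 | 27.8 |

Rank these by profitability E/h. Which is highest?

D

In descending order of E/h:
D: 18.1/32.6 = 0.555 J/s
C: 7.57/36.8 = 0.206 J/s
B: 3.72/27.8 = 0.134 J/s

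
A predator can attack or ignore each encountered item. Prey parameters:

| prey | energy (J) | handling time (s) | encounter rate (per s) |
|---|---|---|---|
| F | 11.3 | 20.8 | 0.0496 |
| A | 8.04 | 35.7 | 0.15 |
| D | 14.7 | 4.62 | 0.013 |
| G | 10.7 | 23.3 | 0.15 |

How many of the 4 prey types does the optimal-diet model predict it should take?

3

E/h in descending order: D 3.18, F 0.543, G 0.459, A 0.225 J/s. The optimal diet is the largest prefix of this list for which every included type satisfies E_i/h_i > R on the types above it.
Rate on top 1: 0.1803. F: 0.543 > 0.1803 → include.
Rate on top 2: 0.3593. G: 0.459 > 0.3593 → include.
Rate on top 3: 0.4218. A: 0.225 < 0.4218 → exclude; stop.
Optimal diet: D, F, G — 3 of 4 types.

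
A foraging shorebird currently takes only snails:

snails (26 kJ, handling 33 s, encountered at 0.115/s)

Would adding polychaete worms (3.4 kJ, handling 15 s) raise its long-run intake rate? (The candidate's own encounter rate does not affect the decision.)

No

On snails alone, R = ΣλE/(1+Σλh) = 2.99/4.795 = 0.6236 kJ/s.
polychaete worms: E/h = 3.4/15 = 0.2267 kJ/s.
0.2267 < 0.6236, so adding polychaete worms would lower the average — exclude it.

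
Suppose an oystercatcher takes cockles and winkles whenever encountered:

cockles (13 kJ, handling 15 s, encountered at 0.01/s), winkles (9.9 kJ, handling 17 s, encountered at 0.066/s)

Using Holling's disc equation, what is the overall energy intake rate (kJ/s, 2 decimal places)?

R = (0.01×13 + 0.066×9.9) / (1 + 0.01×15 + 0.066×17) = 0.7834/2.272 = 0.3448 kJ/s.

0.34 kJ/s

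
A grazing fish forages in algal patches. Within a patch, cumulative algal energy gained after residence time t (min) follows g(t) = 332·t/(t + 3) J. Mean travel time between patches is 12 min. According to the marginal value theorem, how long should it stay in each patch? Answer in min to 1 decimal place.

6.0 min

Maximise g(t)/(T+t): set derivative to zero → g'(t)(T+t) = g(t).
g'(t) = 332·3/(t + 3)². Setting 332·3/(t+3)² = 332t/[(t+3)(12+t)] gives 3(12+t) = t(t+3), so t² = 3×12 = 36.
t* = √36 = 6 min.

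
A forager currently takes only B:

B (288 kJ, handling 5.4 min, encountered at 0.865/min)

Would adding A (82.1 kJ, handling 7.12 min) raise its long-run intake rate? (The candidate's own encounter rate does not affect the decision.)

No

Current rate: (0.865×288)/(1 + 0.865×5.4) = 43.93 kJ/min.
Profitability of A: 82.1/7.12 = 11.53 kJ/min.
11.53 < 43.93, so adding A would lower the average — exclude it.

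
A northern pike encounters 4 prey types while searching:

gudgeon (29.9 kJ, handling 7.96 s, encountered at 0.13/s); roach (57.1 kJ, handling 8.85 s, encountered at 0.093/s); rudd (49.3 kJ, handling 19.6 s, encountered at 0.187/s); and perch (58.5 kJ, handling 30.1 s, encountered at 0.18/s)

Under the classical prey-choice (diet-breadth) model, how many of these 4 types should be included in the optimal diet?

2

Rank by E/h (kJ/s): roach 6.45, gudgeon 3.76, rudd 2.52, perch 1.94. Include each in turn until the next type's E/h falls below the running intake rate.
Rate on top 1: 2.913. gudgeon: 3.76 > 2.913 → include.
Rate on top 2: 3.218. rudd: 2.52 < 3.218 → exclude; stop.
Optimal diet: roach, gudgeon — 2 of 4 types.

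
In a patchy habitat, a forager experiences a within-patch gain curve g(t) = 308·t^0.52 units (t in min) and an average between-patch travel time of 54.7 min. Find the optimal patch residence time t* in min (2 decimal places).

Maximise g(t)/(T+t): set derivative to zero → g'(t)(T+t) = g(t).
g'(t) = 0.52·308·t^-0.48. Setting 0.52·308·t^-0.48 = 308·t^0.52/(54.7+t) gives 0.52(54.7+t) = t, so 0.48·t = 0.52×54.7.
t* = 0.52×54.7/0.48 = 59.26 min.

59.26 min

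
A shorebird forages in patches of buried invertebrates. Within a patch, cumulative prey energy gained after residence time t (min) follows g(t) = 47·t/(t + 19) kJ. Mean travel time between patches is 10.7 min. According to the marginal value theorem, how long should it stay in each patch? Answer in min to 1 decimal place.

14.3 min

Optimal t* satisfies g'(t*) = g(t*)/(T + t*).
g'(t) = 47·19/(t + 19)². Setting 47·19/(t+19)² = 47t/[(t+19)(10.7+t)] gives 19(10.7+t) = t(t+19), so t² = 19×10.7 = 203.3.
t* = √203.3 = 14.26 min.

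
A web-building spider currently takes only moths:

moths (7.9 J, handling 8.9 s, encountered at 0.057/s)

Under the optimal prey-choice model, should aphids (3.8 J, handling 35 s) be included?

No

On moths alone, R = ΣλE/(1+Σλh) = 0.4503/1.507 = 0.2987 J/s.
Profitability of aphids: 3.8/35 = 0.1086 J/s.
0.1086 < 0.2987, so adding aphids would lower the average — exclude it.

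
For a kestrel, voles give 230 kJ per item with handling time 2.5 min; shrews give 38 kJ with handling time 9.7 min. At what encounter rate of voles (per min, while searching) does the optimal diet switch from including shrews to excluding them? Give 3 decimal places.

Drop shrews once their profitability E₂/h₂ falls below the rate achievable on voles alone: E₂/h₂ = λE₁/(1 + λh₁).
Solve for λ: λE₁h₂ = E₂(1 + λh₁) → λ(E₁h₂ − E₂h₁) = E₂ → λ = E₂/(E₁h₂ − E₂h₁).
λ = 38/(230×9.7 − 38×2.5) = 38/2136 = 0.01779 per min.

0.018 per min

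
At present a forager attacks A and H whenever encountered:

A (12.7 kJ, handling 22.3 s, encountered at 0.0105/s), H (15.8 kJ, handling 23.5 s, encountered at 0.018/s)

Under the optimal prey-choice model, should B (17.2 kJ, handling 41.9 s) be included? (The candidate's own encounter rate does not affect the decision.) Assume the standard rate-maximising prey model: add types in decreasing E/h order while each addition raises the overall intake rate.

Yes

On A and H alone, R = ΣλE/(1+Σλh) = 0.4177/1.657 = 0.2521 kJ/s.
Profitability of B: 17.2/41.9 = 0.4105 kJ/s.
0.4105 > 0.2521, so adding B raises the average — include it.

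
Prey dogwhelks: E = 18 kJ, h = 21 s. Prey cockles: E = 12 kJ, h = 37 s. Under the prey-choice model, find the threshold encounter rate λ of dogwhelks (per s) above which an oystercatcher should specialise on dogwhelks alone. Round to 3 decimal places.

The zero-one rule: include cockles iff E₂/h₂ > λE₁/(1+λh₁). Equality gives the switch point.
λE₁h₂ = E₂ + λE₂h₁ ⇒ λ = E₂/(E₁h₂ − E₂h₁) = 12/(666 − 252) = 0.02899 per s.

0.029 per s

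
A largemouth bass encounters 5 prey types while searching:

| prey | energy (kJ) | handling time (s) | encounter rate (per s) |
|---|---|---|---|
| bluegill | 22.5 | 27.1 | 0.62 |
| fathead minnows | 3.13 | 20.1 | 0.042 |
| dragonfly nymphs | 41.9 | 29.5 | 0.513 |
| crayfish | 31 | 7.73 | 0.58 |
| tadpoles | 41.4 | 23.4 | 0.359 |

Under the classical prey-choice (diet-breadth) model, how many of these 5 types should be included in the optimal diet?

Profitabilities (E/h, kJ/s): crayfish 4.01, tadpoles 1.77, dragonfly nymphs 1.42, bluegill 0.83, fathead minnows 0.156. Add prey in this order while the next type's profitability exceeds the intake rate on those already taken.
Rate on top 1: 3.279. tadpoles: 1.77 < 3.279 → exclude; stop.
Optimal diet: crayfish — 1 of 5 types.

1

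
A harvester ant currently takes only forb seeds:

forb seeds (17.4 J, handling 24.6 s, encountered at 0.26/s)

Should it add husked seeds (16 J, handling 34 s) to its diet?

No

On forb seeds alone, R = ΣλE/(1+Σλh) = 4.524/7.396 = 0.6117 J/s.
Profitability of husked seeds: 16/34 = 0.4706 J/s.
Since 0.4706 < R, time spent handling husked seeds is better spent searching.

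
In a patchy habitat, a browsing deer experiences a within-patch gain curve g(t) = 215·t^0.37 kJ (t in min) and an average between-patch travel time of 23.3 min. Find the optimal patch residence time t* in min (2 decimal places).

13.68 min

Optimal t* satisfies g'(t*) = g(t*)/(T + t*).
g'(t) = 0.37·215·t^-0.63. Setting 0.37·215·t^-0.63 = 215·t^0.37/(23.3+t) gives 0.37(23.3+t) = t, so 0.63·t = 0.37×23.3.
t* = 0.37×23.3/0.63 = 13.68 min.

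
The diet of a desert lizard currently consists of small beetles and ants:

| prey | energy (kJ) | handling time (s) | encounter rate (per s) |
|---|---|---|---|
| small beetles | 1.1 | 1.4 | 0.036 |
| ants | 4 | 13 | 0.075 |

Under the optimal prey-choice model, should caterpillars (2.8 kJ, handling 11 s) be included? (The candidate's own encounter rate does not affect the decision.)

Yes

On small beetles and ants alone, R = ΣλE/(1+Σλh) = 0.3396/2.025 = 0.1677 kJ/s.
caterpillars: E/h = 2.8/11 = 0.2545 kJ/s.
Since 0.2545 > R, including caterpillars increases the long-run rate.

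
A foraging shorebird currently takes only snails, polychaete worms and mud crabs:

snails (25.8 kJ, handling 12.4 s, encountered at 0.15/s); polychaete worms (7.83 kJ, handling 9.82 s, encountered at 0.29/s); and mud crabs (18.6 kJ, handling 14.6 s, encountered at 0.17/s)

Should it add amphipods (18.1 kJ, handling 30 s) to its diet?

On snails, polychaete worms and mud crabs alone, R = ΣλE/(1+Σλh) = 9.303/8.19 = 1.136 kJ/s.
Profitability of amphipods: 18.1/30 = 0.6033 kJ/s.
Since 0.6033 < R, time spent handling amphipods is better spent searching.

No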